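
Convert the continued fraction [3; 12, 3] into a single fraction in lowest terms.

114/37

a_0 = 3: 3/1
a_1 = 12: 37/12
a_2 = 3: 114/37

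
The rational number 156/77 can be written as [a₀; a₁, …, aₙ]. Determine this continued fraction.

[2; 38, 2]

⌊156/77⌋ = 2, remainder 2
⌊77/2⌋ = 38, remainder 1
⌊2/1⌋ = 2, remainder 0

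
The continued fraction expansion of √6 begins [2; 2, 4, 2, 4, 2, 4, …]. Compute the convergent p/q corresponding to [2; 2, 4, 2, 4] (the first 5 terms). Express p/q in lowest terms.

218/89

Start with 4.
2 + 1/(4/1) = 2 + 1/4 = 9/4
4 + 1/(9/4) = 4 + 4/9 = 40/9
2 + 1/(40/9) = 2 + 9/40 = 89/40
2 + 1/(89/40) = 2 + 40/89 = 218/89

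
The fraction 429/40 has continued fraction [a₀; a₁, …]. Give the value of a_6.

429 ÷ 40 → quotient 10, remainder 29
40 ÷ 29 → quotient 1, remainder 11
29 ÷ 11 → quotient 2, remainder 7
11 ÷ 7 → quotient 1, remainder 4
7 ÷ 4 → quotient 1, remainder 3
4 ÷ 3 → quotient 1, remainder 1
3 ÷ 1 → quotient 3, remainder 0

3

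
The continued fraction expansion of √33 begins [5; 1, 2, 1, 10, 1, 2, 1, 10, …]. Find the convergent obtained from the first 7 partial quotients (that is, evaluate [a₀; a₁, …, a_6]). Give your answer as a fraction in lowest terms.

787/137

a_0 = 5: 5/1
a_1 = 1: 6/1
a_2 = 2: 17/3
a_3 = 1: 23/4
a_4 = 10: 247/43
a_5 = 1: 270/47
a_6 = 2: 787/137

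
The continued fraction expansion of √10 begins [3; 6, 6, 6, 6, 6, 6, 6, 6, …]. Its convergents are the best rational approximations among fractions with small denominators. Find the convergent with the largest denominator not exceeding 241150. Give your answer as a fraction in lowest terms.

168717/53353

a_0 = 3: 3/1  (≤ bound)
a_1 = 6: 19/6  (≤ bound)
a_2 = 6: 117/37  (≤ bound)
a_3 = 6: 721/228  (≤ bound)
a_4 = 6: 4443/1405  (≤ bound)
a_5 = 6: 27379/8658  (≤ bound)
a_6 = 6: 168717/53353  (≤ bound)
a_7 = 6: 1039681/328776  (> 241150, stop)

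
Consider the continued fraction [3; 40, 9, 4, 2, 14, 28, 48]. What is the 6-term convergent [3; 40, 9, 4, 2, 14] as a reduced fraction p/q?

a_0 = 3: 3/1
a_1 = 40: 121/40
a_2 = 9: 1092/361
a_3 = 4: 4489/1484
a_4 = 2: 10070/3329
a_5 = 14: 145469/48090

145469/48090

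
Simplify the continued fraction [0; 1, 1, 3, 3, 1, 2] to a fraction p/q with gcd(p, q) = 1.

Start with 2.
1 + 1/(2/1) = 1 + 1/2 = 3/2
3 + 1/(3/2) = 3 + 2/3 = 11/3
3 + 1/(11/3) = 3 + 3/11 = 36/11
1 + 1/(36/11) = 1 + 11/36 = 47/36
1 + 1/(47/36) = 1 + 36/47 = 83/47
0 + 1/(83/47) = 0 + 47/83 = 47/83

47/83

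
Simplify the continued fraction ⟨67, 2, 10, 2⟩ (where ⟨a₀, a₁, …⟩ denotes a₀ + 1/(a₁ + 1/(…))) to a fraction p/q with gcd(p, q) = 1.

2969/44

a_0 = 67: 67/1
a_1 = 2: 135/2
a_2 = 10: 1417/21
a_3 = 2: 2969/44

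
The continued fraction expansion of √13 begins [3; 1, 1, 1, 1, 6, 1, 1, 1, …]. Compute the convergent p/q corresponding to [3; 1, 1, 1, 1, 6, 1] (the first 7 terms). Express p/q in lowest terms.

137/38

Build up convergents one term at a time:
a_0 = 3: 3/1
a_1 = 1: 4/1
a_2 = 1: 7/2
a_3 = 1: 11/3
a_4 = 1: 18/5
a_5 = 6: 119/33
a_6 = 1: 137/38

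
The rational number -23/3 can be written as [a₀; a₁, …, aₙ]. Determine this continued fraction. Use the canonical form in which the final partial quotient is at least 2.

[-8; 3]

⌊-23/3⌋ = -8, remainder 1
⌊3/1⌋ = 3, remainder 0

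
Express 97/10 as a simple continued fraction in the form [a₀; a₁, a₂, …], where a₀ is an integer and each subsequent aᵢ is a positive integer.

[9; 1, 2, 3]

97 ÷ 10 → quotient 9, remainder 7
10 ÷ 7 → quotient 1, remainder 3
7 ÷ 3 → quotient 2, remainder 1
3 ÷ 1 → quotient 3, remainder 0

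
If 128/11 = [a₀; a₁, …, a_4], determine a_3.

1

⌊128/11⌋ = 11, remainder 7
⌊11/7⌋ = 1, remainder 4
⌊7/4⌋ = 1, remainder 3
⌊4/3⌋ = 1, remainder 1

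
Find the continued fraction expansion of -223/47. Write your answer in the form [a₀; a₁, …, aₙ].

[-5; 3, 1, 11]

⌊-223/47⌋ = -5, remainder 12
⌊47/12⌋ = 3, remainder 11
⌊12/11⌋ = 1, remainder 1
⌊11/1⌋ = 11, remainder 0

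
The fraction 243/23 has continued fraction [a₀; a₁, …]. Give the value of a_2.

1

243 = 10·23 + 13, so a_0 = 10
23 = 1·13 + 10, so a_1 = 1
13 = 1·10 + 3, so a_2 = 1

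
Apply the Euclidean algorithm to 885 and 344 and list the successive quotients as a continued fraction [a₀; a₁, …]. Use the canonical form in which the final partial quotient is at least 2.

⌊885/344⌋ = 2, remainder 197
⌊344/197⌋ = 1, remainder 147
⌊197/147⌋ = 1, remainder 50
⌊147/50⌋ = 2, remainder 47
⌊50/47⌋ = 1, remainder 3
⌊47/3⌋ = 15, remainder 2
⌊3/2⌋ = 1, remainder 1
⌊2/1⌋ = 2, remainder 0

[2; 1, 1, 2, 1, 15, 1, 2]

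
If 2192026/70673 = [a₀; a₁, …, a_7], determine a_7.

Run the Euclidean algorithm, recording each quotient:
2192026 ÷ 70673 → quotient 31, remainder 1163
70673 ÷ 1163 → quotient 60, remainder 893
1163 ÷ 893 → quotient 1, remainder 270
893 ÷ 270 → quotient 3, remainder 83
270 ÷ 83 → quotient 3, remainder 21
83 ÷ 21 → quotient 3, remainder 20
21 ÷ 20 → quotient 1, remainder 1
20 ÷ 1 → quotient 20, remainder 0

20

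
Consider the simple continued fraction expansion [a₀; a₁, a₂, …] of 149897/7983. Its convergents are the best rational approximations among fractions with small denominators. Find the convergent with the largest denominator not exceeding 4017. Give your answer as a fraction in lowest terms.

List convergents until the denominator exceeds the bound:
a_0 = 18: 18/1  (≤ bound)
a_1 = 1: 19/1  (≤ bound)
a_2 = 3: 75/4  (≤ bound)
a_3 = 2: 169/9  (≤ bound)
a_4 = 15: 2610/139  (≤ bound)
a_5 = 1: 2779/148  (≤ bound)
a_6 = 53: 149897/7983  (> 4017, stop)

2779/148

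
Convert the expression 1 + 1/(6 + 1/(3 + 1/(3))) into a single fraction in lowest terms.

a_0 = 1: 1/1
a_1 = 6: 7/6
a_2 = 3: 22/19
a_3 = 3: 73/63

73/63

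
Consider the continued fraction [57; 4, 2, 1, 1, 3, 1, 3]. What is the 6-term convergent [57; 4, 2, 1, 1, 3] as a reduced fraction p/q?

4521/79

Compute successive convergents:
a_0 = 57: 57/1
a_1 = 4: 229/4
a_2 = 2: 515/9
a_3 = 1: 744/13
a_4 = 1: 1259/22
a_5 = 3: 4521/79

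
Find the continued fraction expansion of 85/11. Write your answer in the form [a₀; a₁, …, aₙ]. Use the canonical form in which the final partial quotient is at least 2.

[7; 1, 2, 1, 2]

85 ÷ 11 → quotient 7, remainder 8
11 ÷ 8 → quotient 1, remainder 3
8 ÷ 3 → quotient 2, remainder 2
3 ÷ 2 → quotient 1, remainder 1
2 ÷ 1 → quotient 2, remainder 0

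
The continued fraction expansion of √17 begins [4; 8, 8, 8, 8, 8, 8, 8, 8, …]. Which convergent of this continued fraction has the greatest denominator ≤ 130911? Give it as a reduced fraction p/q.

143649/34840

a_0 = 4: 4/1  (≤ bound)
a_1 = 8: 33/8  (≤ bound)
a_2 = 8: 268/65  (≤ bound)
a_3 = 8: 2177/528  (≤ bound)
a_4 = 8: 17684/4289  (≤ bound)
a_5 = 8: 143649/34840  (≤ bound)
a_6 = 8: 1166876/283009  (> 130911, stop)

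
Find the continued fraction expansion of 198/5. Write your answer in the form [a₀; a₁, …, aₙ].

198 = 39·5 + 3, so a_0 = 39
5 = 1·3 + 2, so a_1 = 1
3 = 1·2 + 1, so a_2 = 1
2 = 2·1 + 0, so a_3 = 2

[39; 1, 1, 2]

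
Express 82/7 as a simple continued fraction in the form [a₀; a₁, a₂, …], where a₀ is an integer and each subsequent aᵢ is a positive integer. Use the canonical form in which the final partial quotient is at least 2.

[11; 1, 2, 2]

82 ÷ 7 → quotient 11, remainder 5
7 ÷ 5 → quotient 1, remainder 2
5 ÷ 2 → quotient 2, remainder 1
2 ÷ 1 → quotient 2, remainder 0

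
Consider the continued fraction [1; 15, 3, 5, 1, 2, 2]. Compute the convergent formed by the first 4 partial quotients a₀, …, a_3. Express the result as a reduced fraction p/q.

261/245

a_0 = 1: 1/1
a_1 = 15: 16/15
a_2 = 3: 49/46
a_3 = 5: 261/245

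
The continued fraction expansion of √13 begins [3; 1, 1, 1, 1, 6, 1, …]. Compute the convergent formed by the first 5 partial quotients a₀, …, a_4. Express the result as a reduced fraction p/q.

18/5

Build up convergents one term at a time:
a_0 = 3: 3/1
a_1 = 1: 4/1
a_2 = 1: 7/2
a_3 = 1: 11/3
a_4 = 1: 18/5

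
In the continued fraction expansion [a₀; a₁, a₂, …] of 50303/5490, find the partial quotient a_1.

50303 ÷ 5490 → quotient 9, remainder 893
5490 ÷ 893 → quotient 6, remainder 132

6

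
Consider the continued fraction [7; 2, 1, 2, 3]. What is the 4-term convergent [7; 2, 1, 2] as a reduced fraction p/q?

Use the convergent recurrence hₖ = aₖ·hₖ₋₁ + hₖ₋₂ (and likewise for the denominators kₖ):
a_0 = 7: 7/1
a_1 = 2: 15/2
a_2 = 1: 22/3
a_3 = 2: 59/8

59/8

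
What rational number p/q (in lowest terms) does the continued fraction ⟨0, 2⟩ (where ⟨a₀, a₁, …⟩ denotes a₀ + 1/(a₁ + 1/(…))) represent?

1/2

Collapse the nested fraction from the inside out:
Start with 2.
0 + 1/(2/1) = 0 + 1/2 = 1/2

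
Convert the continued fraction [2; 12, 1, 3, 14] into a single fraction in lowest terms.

1511/727

a_0 = 2: 2/1
a_1 = 12: 25/12
a_2 = 1: 27/13
a_3 = 3: 106/51
a_4 = 14: 1511/727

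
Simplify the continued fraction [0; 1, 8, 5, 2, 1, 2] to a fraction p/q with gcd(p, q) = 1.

352/395

Compute successive convergents:
a_0 = 0: 0/1
a_1 = 1: 1/1
a_2 = 8: 8/9
a_3 = 5: 41/46
a_4 = 2: 90/101
a_5 = 1: 131/147
a_6 = 2: 352/395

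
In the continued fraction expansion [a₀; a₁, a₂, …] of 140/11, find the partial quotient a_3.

1

⌊140/11⌋ = 12, remainder 8
⌊11/8⌋ = 1, remainder 3
⌊8/3⌋ = 2, remainder 2
⌊3/2⌋ = 1, remainder 1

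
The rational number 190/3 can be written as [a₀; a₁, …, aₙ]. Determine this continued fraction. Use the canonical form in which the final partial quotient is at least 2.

[63; 3]

⌊190/3⌋ = 63, remainder 1
⌊3/1⌋ = 3, remainder 0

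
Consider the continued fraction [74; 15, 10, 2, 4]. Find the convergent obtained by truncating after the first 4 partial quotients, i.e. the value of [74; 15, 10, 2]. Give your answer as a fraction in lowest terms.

23479/317

Start with 2.
10 + 1/(2/1) = 10 + 1/2 = 21/2
15 + 1/(21/2) = 15 + 2/21 = 317/21
74 + 1/(317/21) = 74 + 21/317 = 23479/317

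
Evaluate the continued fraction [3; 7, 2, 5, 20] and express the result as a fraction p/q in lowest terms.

5187/1655

Use the convergent recurrence hₖ = aₖ·hₖ₋₁ + hₖ₋₂ (and likewise for the denominators kₖ):
a_0 = 3: 3/1
a_1 = 7: 22/7
a_2 = 2: 47/15
a_3 = 5: 257/82
a_4 = 20: 5187/1655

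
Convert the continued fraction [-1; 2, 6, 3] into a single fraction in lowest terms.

-22/41

Work from the innermost term outward:
Start with 3.
6 + 1/(3/1) = 6 + 1/3 = 19/3
2 + 1/(19/3) = 2 + 3/19 = 41/19
-1 + 1/(41/19) = -1 + 19/41 = -22/41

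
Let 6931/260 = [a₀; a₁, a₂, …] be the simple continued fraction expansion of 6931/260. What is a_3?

1

Run the Euclidean algorithm, recording each quotient:
6931 ÷ 260 → quotient 26, remainder 171
260 ÷ 171 → quotient 1, remainder 89
171 ÷ 89 → quotient 1, remainder 82
89 ÷ 82 → quotient 1, remainder 7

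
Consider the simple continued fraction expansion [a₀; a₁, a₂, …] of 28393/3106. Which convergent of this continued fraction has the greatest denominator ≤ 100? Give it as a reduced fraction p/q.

List convergents until the denominator exceeds the bound:
a_0 = 9: 9/1  (≤ bound)
a_1 = 7: 64/7  (≤ bound)
a_2 = 13: 841/92  (≤ bound)
a_3 = 3: 2587/283  (> 100, stop)

841/92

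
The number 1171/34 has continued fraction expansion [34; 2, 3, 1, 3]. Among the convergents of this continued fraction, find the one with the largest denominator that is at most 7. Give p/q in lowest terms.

241/7

List convergents until the denominator exceeds the bound:
a_0 = 34: 34/1  (≤ bound)
a_1 = 2: 69/2  (≤ bound)
a_2 = 3: 241/7  (≤ bound)
a_3 = 1: 310/9  (> 7, stop)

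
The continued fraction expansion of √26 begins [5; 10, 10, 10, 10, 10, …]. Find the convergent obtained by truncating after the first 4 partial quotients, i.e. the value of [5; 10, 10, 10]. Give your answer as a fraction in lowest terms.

Compute successive convergents:
a_0 = 5: 5/1
a_1 = 10: 51/10
a_2 = 10: 515/101
a_3 = 10: 5201/1020

5201/1020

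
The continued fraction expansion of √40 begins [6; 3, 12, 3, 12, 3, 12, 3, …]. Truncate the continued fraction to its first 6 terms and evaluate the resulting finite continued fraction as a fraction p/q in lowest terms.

Use the convergent recurrence hₖ = aₖ·hₖ₋₁ + hₖ₋₂ (and likewise for the denominators kₖ):
a_0 = 6: 6/1
a_1 = 3: 19/3
a_2 = 12: 234/37
a_3 = 3: 721/114
a_4 = 12: 8886/1405
a_5 = 3: 27379/4329

27379/4329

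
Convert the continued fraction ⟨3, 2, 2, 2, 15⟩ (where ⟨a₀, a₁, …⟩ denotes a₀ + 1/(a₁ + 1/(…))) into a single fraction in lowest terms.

a_0 = 3: 3/1
a_1 = 2: 7/2
a_2 = 2: 17/5
a_3 = 2: 41/12
a_4 = 15: 632/185

632/185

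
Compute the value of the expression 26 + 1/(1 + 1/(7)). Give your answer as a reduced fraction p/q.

215/8

Use the convergent recurrence hₖ = aₖ·hₖ₋₁ + hₖ₋₂ (and likewise for the denominators kₖ):
a_0 = 26: 26/1
a_1 = 1: 27/1
a_2 = 7: 215/8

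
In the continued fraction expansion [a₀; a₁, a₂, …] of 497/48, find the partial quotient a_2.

1

Repeatedly divide and take the remainder:
⌊497/48⌋ = 10, remainder 17
⌊48/17⌋ = 2, remainder 14
⌊17/14⌋ = 1, remainder 3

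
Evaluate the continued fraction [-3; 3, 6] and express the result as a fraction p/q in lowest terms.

-51/19

a_0 = -3: -3/1
a_1 = 3: -8/3
a_2 = 6: -51/19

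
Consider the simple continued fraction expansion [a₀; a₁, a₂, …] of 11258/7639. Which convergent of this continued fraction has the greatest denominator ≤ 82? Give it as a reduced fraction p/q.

List convergents until the denominator exceeds the bound:
a_0 = 1: 1/1  (≤ bound)
a_1 = 2: 3/2  (≤ bound)
a_2 = 9: 28/19  (≤ bound)
a_3 = 40: 1123/762  (> 82, stop)

28/19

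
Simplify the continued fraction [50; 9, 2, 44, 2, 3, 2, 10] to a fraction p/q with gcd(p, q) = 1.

7140109/142502

a_0 = 50: 50/1
a_1 = 9: 451/9
a_2 = 2: 952/19
a_3 = 44: 42339/845
a_4 = 2: 85630/1709
a_5 = 3: 299229/5972
a_6 = 2: 684088/13653
a_7 = 10: 7140109/142502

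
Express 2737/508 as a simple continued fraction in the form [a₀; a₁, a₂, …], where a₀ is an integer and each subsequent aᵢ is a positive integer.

Run the Euclidean algorithm, recording each quotient:
2737 ÷ 508 → quotient 5, remainder 197
508 ÷ 197 → quotient 2, remainder 114
197 ÷ 114 → quotient 1, remainder 83
114 ÷ 83 → quotient 1, remainder 31
83 ÷ 31 → quotient 2, remainder 21
31 ÷ 21 → quotient 1, remainder 10
21 ÷ 10 → quotient 2, remainder 1
10 ÷ 1 → quotient 10, remainder 0

[5; 2, 1, 1, 2, 1, 2, 10]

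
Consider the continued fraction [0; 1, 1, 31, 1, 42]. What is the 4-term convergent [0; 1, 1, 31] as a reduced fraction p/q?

32/63

Use the convergent recurrence hₖ = aₖ·hₖ₋₁ + hₖ₋₂ (and likewise for the denominators kₖ):
a_0 = 0: 0/1
a_1 = 1: 1/1
a_2 = 1: 1/2
a_3 = 31: 32/63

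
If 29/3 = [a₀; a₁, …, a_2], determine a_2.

29 = 9·3 + 2, so a_0 = 9
3 = 1·2 + 1, so a_1 = 1
2 = 2·1 + 0, so a_2 = 2

2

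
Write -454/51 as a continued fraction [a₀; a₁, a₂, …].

[-9; 10, 5]

Repeatedly divide and take the remainder:
⌊-454/51⌋ = -9, remainder 5
⌊51/5⌋ = 10, remainder 1
⌊5/1⌋ = 5, remainder 0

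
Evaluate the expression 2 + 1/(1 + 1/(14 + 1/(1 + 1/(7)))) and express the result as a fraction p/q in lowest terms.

373/127

a_0 = 2: 2/1
a_1 = 1: 3/1
a_2 = 14: 44/15
a_3 = 1: 47/16
a_4 = 7: 373/127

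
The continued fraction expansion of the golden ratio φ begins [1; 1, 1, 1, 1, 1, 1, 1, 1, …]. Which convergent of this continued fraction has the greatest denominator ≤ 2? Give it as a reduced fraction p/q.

a_0 = 1: 1/1  (≤ bound)
a_1 = 1: 2/1  (≤ bound)
a_2 = 1: 3/2  (≤ bound)
a_3 = 1: 5/3  (> 2, stop)

3/2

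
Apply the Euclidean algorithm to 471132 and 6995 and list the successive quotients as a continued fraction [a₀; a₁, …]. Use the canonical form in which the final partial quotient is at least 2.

⌊471132/6995⌋ = 67, remainder 2467
⌊6995/2467⌋ = 2, remainder 2061
⌊2467/2061⌋ = 1, remainder 406
⌊2061/406⌋ = 5, remainder 31
⌊406/31⌋ = 13, remainder 3
⌊31/3⌋ = 10, remainder 1
⌊3/1⌋ = 3, remainder 0

[67; 2, 1, 5, 13, 10, 3]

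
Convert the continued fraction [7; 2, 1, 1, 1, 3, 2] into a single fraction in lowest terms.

487/66

a_0 = 7: 7/1
a_1 = 2: 15/2
a_2 = 1: 22/3
a_3 = 1: 37/5
a_4 = 1: 59/8
a_5 = 3: 214/29
a_6 = 2: 487/66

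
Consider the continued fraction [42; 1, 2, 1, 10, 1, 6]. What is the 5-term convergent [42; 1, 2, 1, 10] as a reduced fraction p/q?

1838/43

Collapse the nested fraction from the inside out:
Start with 10.
1 + 1/(10/1) = 1 + 1/10 = 11/10
2 + 1/(11/10) = 2 + 10/11 = 32/11
1 + 1/(32/11) = 1 + 11/32 = 43/32
42 + 1/(43/32) = 42 + 32/43 = 1838/43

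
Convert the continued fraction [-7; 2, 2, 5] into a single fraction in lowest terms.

-178/27

Start with 5.
2 + 1/(5/1) = 2 + 1/5 = 11/5
2 + 1/(11/5) = 2 + 5/11 = 27/11
-7 + 1/(27/11) = -7 + 11/27 = -178/27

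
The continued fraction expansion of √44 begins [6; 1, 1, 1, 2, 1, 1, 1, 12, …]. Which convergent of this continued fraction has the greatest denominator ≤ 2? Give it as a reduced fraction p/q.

13/2

List convergents until the denominator exceeds the bound:
a_0 = 6: 6/1  (≤ bound)
a_1 = 1: 7/1  (≤ bound)
a_2 = 1: 13/2  (≤ bound)
a_3 = 1: 20/3  (> 2, stop)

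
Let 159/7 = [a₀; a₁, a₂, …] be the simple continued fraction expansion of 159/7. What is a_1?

1

159 = 22·7 + 5, so a_0 = 22
7 = 1·5 + 2, so a_1 = 1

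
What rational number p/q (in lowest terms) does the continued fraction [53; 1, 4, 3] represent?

861/16

Build up convergents one term at a time:
a_0 = 53: 53/1
a_1 = 1: 54/1
a_2 = 4: 269/5
a_3 = 3: 861/16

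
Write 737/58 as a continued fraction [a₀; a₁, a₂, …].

[12; 1, 2, 2, 2, 3]

737 = 12·58 + 41, so a_0 = 12
58 = 1·41 + 17, so a_1 = 1
41 = 2·17 + 7, so a_2 = 2
17 = 2·7 + 3, so a_3 = 2
7 = 2·3 + 1, so a_4 = 2
3 = 3·1 + 0, so a_5 = 3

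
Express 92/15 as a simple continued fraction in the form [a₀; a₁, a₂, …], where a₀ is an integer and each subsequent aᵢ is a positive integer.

Apply division with remainder until the remainder is 0:
92 ÷ 15 → quotient 6, remainder 2
15 ÷ 2 → quotient 7, remainder 1
2 ÷ 1 → quotient 2, remainder 0

[6; 7, 2]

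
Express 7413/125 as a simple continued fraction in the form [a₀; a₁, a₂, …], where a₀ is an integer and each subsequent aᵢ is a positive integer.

Repeatedly divide and take the remainder:
7413 ÷ 125 → quotient 59, remainder 38
125 ÷ 38 → quotient 3, remainder 11
38 ÷ 11 → quotient 3, remainder 5
11 ÷ 5 → quotient 2, remainder 1
5 ÷ 1 → quotient 5, remainder 0

[59; 3, 3, 2, 5]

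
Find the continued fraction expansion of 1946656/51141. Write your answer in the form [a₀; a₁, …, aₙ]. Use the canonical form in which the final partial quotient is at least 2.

[38; 15, 1, 1, 36, 1, 43]

⌊1946656/51141⌋ = 38, remainder 3298
⌊51141/3298⌋ = 15, remainder 1671
⌊3298/1671⌋ = 1, remainder 1627
⌊1671/1627⌋ = 1, remainder 44
⌊1627/44⌋ = 36, remainder 43
⌊44/43⌋ = 1, remainder 1
⌊43/1⌋ = 43, remainder 0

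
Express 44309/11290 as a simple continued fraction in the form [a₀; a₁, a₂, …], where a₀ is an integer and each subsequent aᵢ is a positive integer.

[3; 1, 12, 3, 1, 2, 1, 56]

Apply division with remainder until the remainder is 0:
44309 ÷ 11290 → quotient 3, remainder 10439
11290 ÷ 10439 → quotient 1, remainder 851
10439 ÷ 851 → quotient 12, remainder 227
851 ÷ 227 → quotient 3, remainder 170
227 ÷ 170 → quotient 1, remainder 57
170 ÷ 57 → quotient 2, remainder 56
57 ÷ 56 → quotient 1, remainder 1
56 ÷ 1 → quotient 56, remainder 0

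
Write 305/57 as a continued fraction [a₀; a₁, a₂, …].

⌊305/57⌋ = 5, remainder 20
⌊57/20⌋ = 2, remainder 17
⌊20/17⌋ = 1, remainder 3
⌊17/3⌋ = 5, remainder 2
⌊3/2⌋ = 1, remainder 1
⌊2/1⌋ = 2, remainder 0

[5; 2, 1, 5, 1, 2]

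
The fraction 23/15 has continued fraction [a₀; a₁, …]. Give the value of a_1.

1

23 ÷ 15 → quotient 1, remainder 8
15 ÷ 8 → quotient 1, remainder 7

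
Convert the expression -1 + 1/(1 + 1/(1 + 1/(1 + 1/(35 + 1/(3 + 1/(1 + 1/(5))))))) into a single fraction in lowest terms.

Start with 5.
1 + 1/(5/1) = 1 + 1/5 = 6/5
3 + 1/(6/5) = 3 + 5/6 = 23/6
35 + 1/(23/6) = 35 + 6/23 = 811/23
1 + 1/(811/23) = 1 + 23/811 = 834/811
1 + 1/(834/811) = 1 + 811/834 = 1645/834
1 + 1/(1645/834) = 1 + 834/1645 = 2479/1645
-1 + 1/(2479/1645) = -1 + 1645/2479 = -834/2479

-834/2479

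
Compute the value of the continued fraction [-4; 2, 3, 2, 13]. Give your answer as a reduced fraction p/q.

-766/215

Start with 13.
2 + 1/(13/1) = 2 + 1/13 = 27/13
3 + 1/(27/13) = 3 + 13/27 = 94/27
2 + 1/(94/27) = 2 + 27/94 = 215/94
-4 + 1/(215/94) = -4 + 94/215 = -766/215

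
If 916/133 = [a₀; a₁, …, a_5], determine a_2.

7

Run the Euclidean algorithm, recording each quotient:
916 ÷ 133 → quotient 6, remainder 118
133 ÷ 118 → quotient 1, remainder 15
118 ÷ 15 → quotient 7, remainder 13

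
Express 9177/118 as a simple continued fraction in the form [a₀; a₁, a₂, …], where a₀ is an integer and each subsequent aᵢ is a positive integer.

[77; 1, 3, 2, 1, 2, 3]

⌊9177/118⌋ = 77, remainder 91
⌊118/91⌋ = 1, remainder 27
⌊91/27⌋ = 3, remainder 10
⌊27/10⌋ = 2, remainder 7
⌊10/7⌋ = 1, remainder 3
⌊7/3⌋ = 2, remainder 1
⌊3/1⌋ = 3, remainder 0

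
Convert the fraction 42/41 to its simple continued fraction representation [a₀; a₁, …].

[1; 41]

Run the Euclidean algorithm, recording each quotient:
42 = 1·41 + 1, so a_0 = 1
41 = 41·1 + 0, so a_1 = 41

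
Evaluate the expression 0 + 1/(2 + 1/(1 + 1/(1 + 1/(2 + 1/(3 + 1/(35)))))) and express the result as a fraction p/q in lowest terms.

Start with 35.
3 + 1/(35/1) = 3 + 1/35 = 106/35
2 + 1/(106/35) = 2 + 35/106 = 247/106
1 + 1/(247/106) = 1 + 106/247 = 353/247
1 + 1/(353/247) = 1 + 247/353 = 600/353
2 + 1/(600/353) = 2 + 353/600 = 1553/600
0 + 1/(1553/600) = 0 + 600/1553 = 600/1553

600/1553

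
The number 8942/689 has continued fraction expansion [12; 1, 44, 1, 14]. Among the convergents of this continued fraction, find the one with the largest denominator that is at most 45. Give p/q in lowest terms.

584/45

a_0 = 12: 12/1  (≤ bound)
a_1 = 1: 13/1  (≤ bound)
a_2 = 44: 584/45  (≤ bound)
a_3 = 1: 597/46  (> 45, stop)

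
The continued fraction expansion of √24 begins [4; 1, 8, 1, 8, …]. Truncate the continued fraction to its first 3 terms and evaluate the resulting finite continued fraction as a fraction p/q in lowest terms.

Start with 8.
1 + 1/(8/1) = 1 + 1/8 = 9/8
4 + 1/(9/8) = 4 + 8/9 = 44/9

44/9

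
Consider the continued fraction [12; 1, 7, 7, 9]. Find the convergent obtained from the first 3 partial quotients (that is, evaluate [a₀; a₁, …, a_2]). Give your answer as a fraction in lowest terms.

a_0 = 12: 12/1
a_1 = 1: 13/1
a_2 = 7: 103/8

103/8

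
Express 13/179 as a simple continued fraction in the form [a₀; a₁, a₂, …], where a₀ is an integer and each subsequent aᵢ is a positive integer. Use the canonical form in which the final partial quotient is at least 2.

13 ÷ 179 → quotient 0, remainder 13
179 ÷ 13 → quotient 13, remainder 10
13 ÷ 10 → quotient 1, remainder 3
10 ÷ 3 → quotient 3, remainder 1
3 ÷ 1 → quotient 3, remainder 0

[0; 13, 1, 3, 3]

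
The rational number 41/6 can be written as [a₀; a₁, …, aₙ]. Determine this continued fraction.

[6; 1, 5]

Repeatedly divide and take the remainder:
41 ÷ 6 → quotient 6, remainder 5
6 ÷ 5 → quotient 1, remainder 1
5 ÷ 1 → quotient 5, remainder 0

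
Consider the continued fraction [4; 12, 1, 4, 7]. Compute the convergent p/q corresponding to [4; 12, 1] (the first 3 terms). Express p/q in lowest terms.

a_0 = 4: 4/1
a_1 = 12: 49/12
a_2 = 1: 53/13

53/13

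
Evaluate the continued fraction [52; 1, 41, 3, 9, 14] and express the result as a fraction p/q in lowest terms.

885606/16717

Work from the innermost term outward:
Start with 14.
9 + 1/(14/1) = 9 + 1/14 = 127/14
3 + 1/(127/14) = 3 + 14/127 = 395/127
41 + 1/(395/127) = 41 + 127/395 = 16322/395
1 + 1/(16322/395) = 1 + 395/16322 = 16717/16322
52 + 1/(16717/16322) = 52 + 16322/16717 = 885606/16717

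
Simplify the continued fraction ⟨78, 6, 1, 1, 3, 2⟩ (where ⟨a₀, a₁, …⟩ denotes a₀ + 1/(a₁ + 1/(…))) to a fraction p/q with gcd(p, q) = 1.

Compute successive convergents:
a_0 = 78: 78/1
a_1 = 6: 469/6
a_2 = 1: 547/7
a_3 = 1: 1016/13
a_4 = 3: 3595/46
a_5 = 2: 8206/105

8206/105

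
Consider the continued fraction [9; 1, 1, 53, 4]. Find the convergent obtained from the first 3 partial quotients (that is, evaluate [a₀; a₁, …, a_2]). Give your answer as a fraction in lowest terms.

19/2

Starting at the tail and folding back:
Start with 1.
1 + 1/(1/1) = 1 + 1/1 = 2/1
9 + 1/(2/1) = 9 + 1/2 = 19/2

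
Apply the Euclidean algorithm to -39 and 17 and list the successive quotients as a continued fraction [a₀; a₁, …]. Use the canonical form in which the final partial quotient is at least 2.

[-3; 1, 2, 2, 2]

-39 = -3·17 + 12, so a_0 = -3
17 = 1·12 + 5, so a_1 = 1
12 = 2·5 + 2, so a_2 = 2
5 = 2·2 + 1, so a_3 = 2
2 = 2·1 + 0, so a_4 = 2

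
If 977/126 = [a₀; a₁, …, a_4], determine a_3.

15

Run the Euclidean algorithm, recording each quotient:
977 ÷ 126 → quotient 7, remainder 95
126 ÷ 95 → quotient 1, remainder 31
95 ÷ 31 → quotient 3, remainder 2
31 ÷ 2 → quotient 15, remainder 1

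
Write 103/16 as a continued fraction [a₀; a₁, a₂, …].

103 = 6·16 + 7, so a_0 = 6
16 = 2·7 + 2, so a_1 = 2
7 = 3·2 + 1, so a_2 = 3
2 = 2·1 + 0, so a_3 = 2

[6; 2, 3, 2]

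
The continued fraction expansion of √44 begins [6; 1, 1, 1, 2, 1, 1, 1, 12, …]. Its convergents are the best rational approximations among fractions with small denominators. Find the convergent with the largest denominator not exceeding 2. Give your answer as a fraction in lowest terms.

13/2

List convergents until the denominator exceeds the bound:
a_0 = 6: 6/1  (≤ bound)
a_1 = 1: 7/1  (≤ bound)
a_2 = 1: 13/2  (≤ bound)
a_3 = 1: 20/3  (> 2, stop)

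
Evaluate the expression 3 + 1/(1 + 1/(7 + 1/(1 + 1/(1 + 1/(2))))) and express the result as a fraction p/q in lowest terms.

Collapse the nested fraction from the inside out:
Start with 2.
1 + 1/(2/1) = 1 + 1/2 = 3/2
1 + 1/(3/2) = 1 + 2/3 = 5/3
7 + 1/(5/3) = 7 + 3/5 = 38/5
1 + 1/(38/5) = 1 + 5/38 = 43/38
3 + 1/(43/38) = 3 + 38/43 = 167/43

167/43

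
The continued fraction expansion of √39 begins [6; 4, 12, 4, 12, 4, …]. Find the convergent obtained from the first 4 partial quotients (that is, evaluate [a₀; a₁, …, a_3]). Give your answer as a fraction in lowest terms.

Start with 4.
12 + 1/(4/1) = 12 + 1/4 = 49/4
4 + 1/(49/4) = 4 + 4/49 = 200/49
6 + 1/(200/49) = 6 + 49/200 = 1249/200

1249/200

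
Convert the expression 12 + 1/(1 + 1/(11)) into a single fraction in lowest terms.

155/12

Start with 11.
1 + 1/(11/1) = 1 + 1/11 = 12/11
12 + 1/(12/11) = 12 + 11/12 = 155/12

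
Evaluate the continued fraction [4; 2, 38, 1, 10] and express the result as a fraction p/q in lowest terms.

3896/867

a_0 = 4: 4/1
a_1 = 2: 9/2
a_2 = 38: 346/77
a_3 = 1: 355/79
a_4 = 10: 3896/867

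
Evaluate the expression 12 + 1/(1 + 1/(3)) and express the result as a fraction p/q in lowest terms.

Starting at the tail and folding back:
Start with 3.
1 + 1/(3/1) = 1 + 1/3 = 4/3
12 + 1/(4/3) = 12 + 3/4 = 51/4

51/4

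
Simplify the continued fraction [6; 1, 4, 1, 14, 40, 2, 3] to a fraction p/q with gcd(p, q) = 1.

Compute successive convergents:
a_0 = 6: 6/1
a_1 = 1: 7/1
a_2 = 4: 34/5
a_3 = 1: 41/6
a_4 = 14: 608/89
a_5 = 40: 24361/3566
a_6 = 2: 49330/7221
a_7 = 3: 172351/25229

172351/25229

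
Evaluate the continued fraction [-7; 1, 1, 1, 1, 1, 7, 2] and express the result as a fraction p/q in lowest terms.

a_0 = -7: -7/1
a_1 = 1: -6/1
a_2 = 1: -13/2
a_3 = 1: -19/3
a_4 = 1: -32/5
a_5 = 1: -51/8
a_6 = 7: -389/61
a_7 = 2: -829/130

-829/130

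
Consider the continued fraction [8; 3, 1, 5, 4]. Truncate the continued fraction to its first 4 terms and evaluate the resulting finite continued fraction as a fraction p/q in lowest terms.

190/23

Build up convergents one term at a time:
a_0 = 8: 8/1
a_1 = 3: 25/3
a_2 = 1: 33/4
a_3 = 5: 190/23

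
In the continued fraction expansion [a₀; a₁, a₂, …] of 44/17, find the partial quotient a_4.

3

44 = 2·17 + 10, so a_0 = 2
17 = 1·10 + 7, so a_1 = 1
10 = 1·7 + 3, so a_2 = 1
7 = 2·3 + 1, so a_3 = 2
3 = 3·1 + 0, so a_4 = 3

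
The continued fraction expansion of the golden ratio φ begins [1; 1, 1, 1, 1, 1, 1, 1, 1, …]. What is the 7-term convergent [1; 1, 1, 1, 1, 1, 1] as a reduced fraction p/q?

Start with 1.
1 + 1/(1/1) = 1 + 1/1 = 2/1
1 + 1/(2/1) = 1 + 1/2 = 3/2
1 + 1/(3/2) = 1 + 2/3 = 5/3
1 + 1/(5/3) = 1 + 3/5 = 8/5
1 + 1/(8/5) = 1 + 5/8 = 13/8
1 + 1/(13/8) = 1 + 8/13 = 21/13

21/13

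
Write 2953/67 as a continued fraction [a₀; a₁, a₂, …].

2953 ÷ 67 → quotient 44, remainder 5
67 ÷ 5 → quotient 13, remainder 2
5 ÷ 2 → quotient 2, remainder 1
2 ÷ 1 → quotient 2, remainder 0

[44; 13, 2, 2]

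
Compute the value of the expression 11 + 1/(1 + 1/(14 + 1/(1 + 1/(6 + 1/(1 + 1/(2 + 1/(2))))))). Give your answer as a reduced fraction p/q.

10230/857

a_0 = 11: 11/1
a_1 = 1: 12/1
a_2 = 14: 179/15
a_3 = 1: 191/16
a_4 = 6: 1325/111
a_5 = 1: 1516/127
a_6 = 2: 4357/365
a_7 = 2: 10230/857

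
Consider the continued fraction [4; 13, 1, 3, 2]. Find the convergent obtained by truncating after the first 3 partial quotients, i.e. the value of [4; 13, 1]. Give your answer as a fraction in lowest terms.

Compute successive convergents:
a_0 = 4: 4/1
a_1 = 13: 53/13
a_2 = 1: 57/14

57/14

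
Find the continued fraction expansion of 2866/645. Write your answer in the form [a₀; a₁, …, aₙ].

Run the Euclidean algorithm, recording each quotient:
2866 ÷ 645 → quotient 4, remainder 286
645 ÷ 286 → quotient 2, remainder 73
286 ÷ 73 → quotient 3, remainder 67
73 ÷ 67 → quotient 1, remainder 6
67 ÷ 6 → quotient 11, remainder 1
6 ÷ 1 → quotient 6, remainder 0

[4; 2, 3, 1, 11, 6]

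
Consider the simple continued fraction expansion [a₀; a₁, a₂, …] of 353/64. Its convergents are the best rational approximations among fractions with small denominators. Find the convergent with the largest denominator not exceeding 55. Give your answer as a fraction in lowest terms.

a_0 = 5: 5/1  (≤ bound)
a_1 = 1: 6/1  (≤ bound)
a_2 = 1: 11/2  (≤ bound)
a_3 = 15: 171/31  (≤ bound)
a_4 = 2: 353/64  (> 55, stop)

171/31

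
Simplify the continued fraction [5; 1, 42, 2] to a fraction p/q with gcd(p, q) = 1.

520/87

Start with 2.
42 + 1/(2/1) = 42 + 1/2 = 85/2
1 + 1/(85/2) = 1 + 2/85 = 87/85
5 + 1/(87/85) = 5 + 85/87 = 520/87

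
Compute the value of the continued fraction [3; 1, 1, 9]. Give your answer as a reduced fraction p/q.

Collapse the nested fraction from the inside out:
Start with 9.
1 + 1/(9/1) = 1 + 1/9 = 10/9
1 + 1/(10/9) = 1 + 9/10 = 19/10
3 + 1/(19/10) = 3 + 10/19 = 67/19

67/19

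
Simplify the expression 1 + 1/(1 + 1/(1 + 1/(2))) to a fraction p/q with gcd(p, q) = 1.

8/5

Collapse the nested fraction from the inside out:
Start with 2.
1 + 1/(2/1) = 1 + 1/2 = 3/2
1 + 1/(3/2) = 1 + 2/3 = 5/3
1 + 1/(5/3) = 1 + 3/5 = 8/5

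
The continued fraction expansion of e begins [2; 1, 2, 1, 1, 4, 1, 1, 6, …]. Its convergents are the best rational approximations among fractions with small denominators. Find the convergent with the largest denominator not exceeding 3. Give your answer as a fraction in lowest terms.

List convergents until the denominator exceeds the bound:
a_0 = 2: 2/1  (≤ bound)
a_1 = 1: 3/1  (≤ bound)
a_2 = 2: 8/3  (≤ bound)
a_3 = 1: 11/4  (> 3, stop)

8/3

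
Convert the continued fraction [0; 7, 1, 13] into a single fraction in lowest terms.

14/111

Starting at the tail and folding back:
Start with 13.
1 + 1/(13/1) = 1 + 1/13 = 14/13
7 + 1/(14/13) = 7 + 13/14 = 111/14
0 + 1/(111/14) = 0 + 14/111 = 14/111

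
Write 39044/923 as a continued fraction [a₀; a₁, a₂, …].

⌊39044/923⌋ = 42, remainder 278
⌊923/278⌋ = 3, remainder 89
⌊278/89⌋ = 3, remainder 11
⌊89/11⌋ = 8, remainder 1
⌊11/1⌋ = 11, remainder 0

[42; 3, 3, 8, 11]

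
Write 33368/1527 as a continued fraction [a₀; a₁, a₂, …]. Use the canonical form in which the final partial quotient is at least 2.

⌊33368/1527⌋ = 21, remainder 1301
⌊1527/1301⌋ = 1, remainder 226
⌊1301/226⌋ = 5, remainder 171
⌊226/171⌋ = 1, remainder 55
⌊171/55⌋ = 3, remainder 6
⌊55/6⌋ = 9, remainder 1
⌊6/1⌋ = 6, remainder 0

[21; 1, 5, 1, 3, 9, 6]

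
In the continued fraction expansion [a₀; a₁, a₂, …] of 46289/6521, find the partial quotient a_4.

46289 ÷ 6521 → quotient 7, remainder 642
6521 ÷ 642 → quotient 10, remainder 101
642 ÷ 101 → quotient 6, remainder 36
101 ÷ 36 → quotient 2, remainder 29
36 ÷ 29 → quotient 1, remainder 7

1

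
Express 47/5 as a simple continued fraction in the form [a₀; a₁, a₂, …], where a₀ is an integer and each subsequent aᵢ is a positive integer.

⌊47/5⌋ = 9, remainder 2
⌊5/2⌋ = 2, remainder 1
⌊2/1⌋ = 2, remainder 0

[9; 2, 2]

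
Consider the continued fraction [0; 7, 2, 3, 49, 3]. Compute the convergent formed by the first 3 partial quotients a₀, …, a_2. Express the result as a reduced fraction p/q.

Starting at the tail and folding back:
Start with 2.
7 + 1/(2/1) = 7 + 1/2 = 15/2
0 + 1/(15/2) = 0 + 2/15 = 2/15

2/15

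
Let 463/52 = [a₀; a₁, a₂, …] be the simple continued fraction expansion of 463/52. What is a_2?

9

463 ÷ 52 → quotient 8, remainder 47
52 ÷ 47 → quotient 1, remainder 5
47 ÷ 5 → quotient 9, remainder 2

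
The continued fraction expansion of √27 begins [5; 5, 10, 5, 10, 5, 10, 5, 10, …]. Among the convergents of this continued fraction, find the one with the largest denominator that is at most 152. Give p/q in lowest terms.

265/51

a_0 = 5: 5/1  (≤ bound)
a_1 = 5: 26/5  (≤ bound)
a_2 = 10: 265/51  (≤ bound)
a_3 = 5: 1351/260  (> 152, stop)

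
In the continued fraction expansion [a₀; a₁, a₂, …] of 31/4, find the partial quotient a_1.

1

⌊31/4⌋ = 7, remainder 3
⌊4/3⌋ = 1, remainder 1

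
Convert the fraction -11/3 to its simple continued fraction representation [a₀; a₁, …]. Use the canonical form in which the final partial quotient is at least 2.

Repeatedly divide and take the remainder:
⌊-11/3⌋ = -4, remainder 1
⌊3/1⌋ = 3, remainder 0

[-4; 3]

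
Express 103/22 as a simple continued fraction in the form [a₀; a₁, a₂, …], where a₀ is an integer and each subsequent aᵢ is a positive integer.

[4; 1, 2, 7]

103 = 4·22 + 15, so a_0 = 4
22 = 1·15 + 7, so a_1 = 1
15 = 2·7 + 1, so a_2 = 2
7 = 7·1 + 0, so a_3 = 7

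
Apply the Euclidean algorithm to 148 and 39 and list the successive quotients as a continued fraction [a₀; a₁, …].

Apply division with remainder until the remainder is 0:
⌊148/39⌋ = 3, remainder 31
⌊39/31⌋ = 1, remainder 8
⌊31/8⌋ = 3, remainder 7
⌊8/7⌋ = 1, remainder 1
⌊7/1⌋ = 7, remainder 0

[3; 1, 3, 1, 7]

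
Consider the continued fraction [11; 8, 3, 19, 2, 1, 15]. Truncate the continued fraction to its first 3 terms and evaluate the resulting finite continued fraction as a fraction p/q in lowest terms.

Start with 3.
8 + 1/(3/1) = 8 + 1/3 = 25/3
11 + 1/(25/3) = 11 + 3/25 = 278/25

278/25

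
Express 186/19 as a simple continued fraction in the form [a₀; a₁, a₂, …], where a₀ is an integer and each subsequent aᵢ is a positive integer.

186 ÷ 19 → quotient 9, remainder 15
19 ÷ 15 → quotient 1, remainder 4
15 ÷ 4 → quotient 3, remainder 3
4 ÷ 3 → quotient 1, remainder 1
3 ÷ 1 → quotient 3, remainder 0

[9; 1, 3, 1, 3]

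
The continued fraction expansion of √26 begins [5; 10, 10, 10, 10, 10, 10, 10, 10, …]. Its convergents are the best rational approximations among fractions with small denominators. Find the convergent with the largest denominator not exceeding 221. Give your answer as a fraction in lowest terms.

515/101

List convergents until the denominator exceeds the bound:
a_0 = 5: 5/1  (≤ bound)
a_1 = 10: 51/10  (≤ bound)
a_2 = 10: 515/101  (≤ bound)
a_3 = 10: 5201/1020  (> 221, stop)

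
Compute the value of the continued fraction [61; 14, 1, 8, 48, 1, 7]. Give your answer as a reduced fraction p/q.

3206881/52514

Start with 7.
1 + 1/(7/1) = 1 + 1/7 = 8/7
48 + 1/(8/7) = 48 + 7/8 = 391/8
8 + 1/(391/8) = 8 + 8/391 = 3136/391
1 + 1/(3136/391) = 1 + 391/3136 = 3527/3136
14 + 1/(3527/3136) = 14 + 3136/3527 = 52514/3527
61 + 1/(52514/3527) = 61 + 3527/52514 = 3206881/52514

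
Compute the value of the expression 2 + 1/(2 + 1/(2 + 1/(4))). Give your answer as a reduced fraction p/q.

53/22

Work from the innermost term outward:
Start with 4.
2 + 1/(4/1) = 2 + 1/4 = 9/4
2 + 1/(9/4) = 2 + 4/9 = 22/9
2 + 1/(22/9) = 2 + 9/22 = 53/22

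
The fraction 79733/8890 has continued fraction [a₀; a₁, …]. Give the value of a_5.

1

79733 = 8·8890 + 8613, so a_0 = 8
8890 = 1·8613 + 277, so a_1 = 1
8613 = 31·277 + 26, so a_2 = 31
277 = 10·26 + 17, so a_3 = 10
26 = 1·17 + 9, so a_4 = 1
17 = 1·9 + 8, so a_5 = 1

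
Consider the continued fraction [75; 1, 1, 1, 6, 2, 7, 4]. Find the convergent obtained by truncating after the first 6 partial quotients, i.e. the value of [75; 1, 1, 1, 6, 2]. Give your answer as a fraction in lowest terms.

3253/43

Build up convergents one term at a time:
a_0 = 75: 75/1
a_1 = 1: 76/1
a_2 = 1: 151/2
a_3 = 1: 227/3
a_4 = 6: 1513/20
a_5 = 2: 3253/43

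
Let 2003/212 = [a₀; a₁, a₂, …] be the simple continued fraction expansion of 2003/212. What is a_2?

4

2003 = 9·212 + 95, so a_0 = 9
212 = 2·95 + 22, so a_1 = 2
95 = 4·22 + 7, so a_2 = 4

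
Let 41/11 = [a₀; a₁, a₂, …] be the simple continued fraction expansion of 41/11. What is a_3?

Apply division with remainder until the remainder is 0:
⌊41/11⌋ = 3, remainder 8
⌊11/8⌋ = 1, remainder 3
⌊8/3⌋ = 2, remainder 2
⌊3/2⌋ = 1, remainder 1

1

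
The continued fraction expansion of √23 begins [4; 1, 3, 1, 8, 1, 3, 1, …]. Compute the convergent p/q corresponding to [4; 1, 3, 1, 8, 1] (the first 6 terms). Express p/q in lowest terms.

235/49

Start with 1.
8 + 1/(1/1) = 8 + 1/1 = 9/1
1 + 1/(9/1) = 1 + 1/9 = 10/9
3 + 1/(10/9) = 3 + 9/10 = 39/10
1 + 1/(39/10) = 1 + 10/39 = 49/39
4 + 1/(49/39) = 4 + 39/49 = 235/49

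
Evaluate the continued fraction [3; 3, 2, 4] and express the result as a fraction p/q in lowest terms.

102/31

Start with 4.
2 + 1/(4/1) = 2 + 1/4 = 9/4
3 + 1/(9/4) = 3 + 4/9 = 31/9
3 + 1/(31/9) = 3 + 9/31 = 102/31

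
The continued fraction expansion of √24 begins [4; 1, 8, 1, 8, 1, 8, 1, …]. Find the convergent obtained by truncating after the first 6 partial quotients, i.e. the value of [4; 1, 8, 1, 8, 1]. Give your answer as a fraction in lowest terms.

a_0 = 4: 4/1
a_1 = 1: 5/1
a_2 = 8: 44/9
a_3 = 1: 49/10
a_4 = 8: 436/89
a_5 = 1: 485/99

485/99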